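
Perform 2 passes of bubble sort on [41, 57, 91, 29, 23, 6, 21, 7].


Initial: [41, 57, 91, 29, 23, 6, 21, 7]
Pass 1: [41, 57, 29, 23, 6, 21, 7, 91] (5 swaps)
Pass 2: [41, 29, 23, 6, 21, 7, 57, 91] (5 swaps)

After 2 passes: [41, 29, 23, 6, 21, 7, 57, 91]


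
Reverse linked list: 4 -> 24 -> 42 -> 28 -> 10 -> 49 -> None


Step 1: curr=4, set curr.next=prev(None) | reversed so far: 4
Step 2: curr=24, set curr.next=prev(4) | reversed so far: 24 -> 4
Step 3: curr=42, set curr.next=prev(24) | reversed so far: 42 -> 24 -> 4
Step 4: curr=28, set curr.next=prev(42) | reversed so far: 28 -> 42 -> 24 -> 4
Step 5: curr=10, set curr.next=prev(28) | reversed so far: 10 -> 28 -> 42 -> 24 -> 4
Step 6: curr=49, set curr.next=prev(10) | reversed so far: 49 -> 10 -> 28 -> 42 -> 24 -> 4

49 -> 10 -> 28 -> 42 -> 24 -> 4 -> None


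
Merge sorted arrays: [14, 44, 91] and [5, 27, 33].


Take 5 from B
Take 14 from A
Take 27 from B
Take 33 from B

Merged: [5, 14, 27, 33, 44, 91]


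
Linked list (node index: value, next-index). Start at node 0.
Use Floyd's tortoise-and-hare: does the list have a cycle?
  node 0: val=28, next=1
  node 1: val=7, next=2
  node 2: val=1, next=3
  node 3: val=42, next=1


Floyd's tortoise (slow, +1) and hare (fast, +2):
  init: slow=0, fast=0
  step 1: slow=1, fast=2
  step 2: slow=2, fast=1
  step 3: slow=3, fast=3
  slow == fast at node 3: cycle detected

Cycle: yes


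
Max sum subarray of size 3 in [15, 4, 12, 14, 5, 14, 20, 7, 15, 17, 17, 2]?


[0:3]: 31
[1:4]: 30
[2:5]: 31
[3:6]: 33
[4:7]: 39
[5:8]: 41
[6:9]: 42
[7:10]: 39
[8:11]: 49
[9:12]: 36

Max: 49 at [8:11]


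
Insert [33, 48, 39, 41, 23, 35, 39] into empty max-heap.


Insert 33: [33]
Insert 48: [48, 33]
Insert 39: [48, 33, 39]
Insert 41: [48, 41, 39, 33]
Insert 23: [48, 41, 39, 33, 23]
Insert 35: [48, 41, 39, 33, 23, 35]
Insert 39: [48, 41, 39, 33, 23, 35, 39]

Final heap: [48, 41, 39, 33, 23, 35, 39]


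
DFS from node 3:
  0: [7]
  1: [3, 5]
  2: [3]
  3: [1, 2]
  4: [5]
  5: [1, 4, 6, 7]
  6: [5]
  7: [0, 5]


Visit 3, push [2, 1]
Visit 1, push [5]
Visit 5, push [7, 6, 4]
Visit 4, push []
Visit 6, push []
Visit 7, push [0]
Visit 0, push []
Visit 2, push []

DFS order: [3, 1, 5, 4, 6, 7, 0, 2]


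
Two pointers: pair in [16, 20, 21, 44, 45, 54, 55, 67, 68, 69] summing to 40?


lo=0(16)+hi=9(69)=85
lo=0(16)+hi=8(68)=84
lo=0(16)+hi=7(67)=83
lo=0(16)+hi=6(55)=71
lo=0(16)+hi=5(54)=70
lo=0(16)+hi=4(45)=61
lo=0(16)+hi=3(44)=60
lo=0(16)+hi=2(21)=37
lo=1(20)+hi=2(21)=41

No pair found


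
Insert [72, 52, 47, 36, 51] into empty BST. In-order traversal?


Insert 72: root
Insert 52: L from 72
Insert 47: L from 72 -> L from 52
Insert 36: L from 72 -> L from 52 -> L from 47
Insert 51: L from 72 -> L from 52 -> R from 47

In-order: [36, 47, 51, 52, 72]


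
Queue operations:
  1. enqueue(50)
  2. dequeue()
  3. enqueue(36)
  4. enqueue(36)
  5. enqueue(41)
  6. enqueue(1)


enqueue(50) -> [50]
dequeue()->50, []
enqueue(36) -> [36]
enqueue(36) -> [36, 36]
enqueue(41) -> [36, 36, 41]
enqueue(1) -> [36, 36, 41, 1]

Final queue: [36, 36, 41, 1]


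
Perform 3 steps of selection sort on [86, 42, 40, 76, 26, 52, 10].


Initial: [86, 42, 40, 76, 26, 52, 10]
Step 1: min=10 at 6
  Swap: [10, 42, 40, 76, 26, 52, 86]
Step 2: min=26 at 4
  Swap: [10, 26, 40, 76, 42, 52, 86]
Step 3: min=40 at 2
  Swap: [10, 26, 40, 76, 42, 52, 86]

After 3 steps: [10, 26, 40, 76, 42, 52, 86]


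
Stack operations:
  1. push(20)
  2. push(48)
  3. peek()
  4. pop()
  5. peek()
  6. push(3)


push(20) -> [20]
push(48) -> [20, 48]
peek()->48
pop()->48, [20]
peek()->20
push(3) -> [20, 3]

Final stack: [20, 3]


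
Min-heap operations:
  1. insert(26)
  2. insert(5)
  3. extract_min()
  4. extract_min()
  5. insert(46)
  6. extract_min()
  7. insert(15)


insert(26) -> [26]
insert(5) -> [5, 26]
extract_min()->5, [26]
extract_min()->26, []
insert(46) -> [46]
extract_min()->46, []
insert(15) -> [15]

Final heap: [15]


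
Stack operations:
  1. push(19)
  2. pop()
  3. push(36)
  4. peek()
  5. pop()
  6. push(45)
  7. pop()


push(19) -> [19]
pop()->19, []
push(36) -> [36]
peek()->36
pop()->36, []
push(45) -> [45]
pop()->45, []

Final stack: []


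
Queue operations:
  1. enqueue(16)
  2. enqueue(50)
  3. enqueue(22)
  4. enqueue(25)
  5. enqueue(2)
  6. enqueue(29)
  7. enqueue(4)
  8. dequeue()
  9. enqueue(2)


enqueue(16) -> [16]
enqueue(50) -> [16, 50]
enqueue(22) -> [16, 50, 22]
enqueue(25) -> [16, 50, 22, 25]
enqueue(2) -> [16, 50, 22, 25, 2]
enqueue(29) -> [16, 50, 22, 25, 2, 29]
enqueue(4) -> [16, 50, 22, 25, 2, 29, 4]
dequeue()->16, [50, 22, 25, 2, 29, 4]
enqueue(2) -> [50, 22, 25, 2, 29, 4, 2]

Final queue: [50, 22, 25, 2, 29, 4, 2]


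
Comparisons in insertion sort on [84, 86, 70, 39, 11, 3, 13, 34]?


Algorithm: insertion sort
Input: [84, 86, 70, 39, 11, 3, 13, 34]
Sorted: [3, 11, 13, 34, 39, 70, 84, 86]

25


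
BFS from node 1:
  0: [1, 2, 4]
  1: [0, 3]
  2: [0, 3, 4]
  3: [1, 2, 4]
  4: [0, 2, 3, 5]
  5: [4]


Visit 1, enqueue [0, 3]
Visit 0, enqueue [2, 4]
Visit 3, enqueue []
Visit 2, enqueue []
Visit 4, enqueue [5]
Visit 5, enqueue []

BFS order: [1, 0, 3, 2, 4, 5]


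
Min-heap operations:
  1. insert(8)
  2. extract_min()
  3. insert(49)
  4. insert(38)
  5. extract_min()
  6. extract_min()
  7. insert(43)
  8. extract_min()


insert(8) -> [8]
extract_min()->8, []
insert(49) -> [49]
insert(38) -> [38, 49]
extract_min()->38, [49]
extract_min()->49, []
insert(43) -> [43]
extract_min()->43, []

Final heap: []


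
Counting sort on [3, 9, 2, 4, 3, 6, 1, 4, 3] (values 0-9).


Input: [3, 9, 2, 4, 3, 6, 1, 4, 3]
Counts: [0, 1, 1, 3, 2, 0, 1, 0, 0, 1]

Sorted: [1, 2, 3, 3, 3, 4, 4, 6, 9]


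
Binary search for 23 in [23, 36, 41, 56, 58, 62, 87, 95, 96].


Step 1: lo=0, hi=8, mid=4, val=58
Step 2: lo=0, hi=3, mid=1, val=36
Step 3: lo=0, hi=0, mid=0, val=23

Found at index 0


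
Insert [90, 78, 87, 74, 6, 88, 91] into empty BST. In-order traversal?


Insert 90: root
Insert 78: L from 90
Insert 87: L from 90 -> R from 78
Insert 74: L from 90 -> L from 78
Insert 6: L from 90 -> L from 78 -> L from 74
Insert 88: L from 90 -> R from 78 -> R from 87
Insert 91: R from 90

In-order: [6, 74, 78, 87, 88, 90, 91]


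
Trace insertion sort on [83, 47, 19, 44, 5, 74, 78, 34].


Initial: [83, 47, 19, 44, 5, 74, 78, 34]
Insert 47: [47, 83, 19, 44, 5, 74, 78, 34]
Insert 19: [19, 47, 83, 44, 5, 74, 78, 34]
Insert 44: [19, 44, 47, 83, 5, 74, 78, 34]
Insert 5: [5, 19, 44, 47, 83, 74, 78, 34]
Insert 74: [5, 19, 44, 47, 74, 83, 78, 34]
Insert 78: [5, 19, 44, 47, 74, 78, 83, 34]
Insert 34: [5, 19, 34, 44, 47, 74, 78, 83]

Sorted: [5, 19, 34, 44, 47, 74, 78, 83]


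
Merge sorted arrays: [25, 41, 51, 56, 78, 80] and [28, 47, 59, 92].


Take 25 from A
Take 28 from B
Take 41 from A
Take 47 from B
Take 51 from A
Take 56 from A
Take 59 from B
Take 78 from A
Take 80 from A

Merged: [25, 28, 41, 47, 51, 56, 59, 78, 80, 92]


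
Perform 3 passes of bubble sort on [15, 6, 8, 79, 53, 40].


Initial: [15, 6, 8, 79, 53, 40]
Pass 1: [6, 8, 15, 53, 40, 79] (4 swaps)
Pass 2: [6, 8, 15, 40, 53, 79] (1 swaps)
Pass 3: [6, 8, 15, 40, 53, 79] (0 swaps)

After 3 passes: [6, 8, 15, 40, 53, 79]


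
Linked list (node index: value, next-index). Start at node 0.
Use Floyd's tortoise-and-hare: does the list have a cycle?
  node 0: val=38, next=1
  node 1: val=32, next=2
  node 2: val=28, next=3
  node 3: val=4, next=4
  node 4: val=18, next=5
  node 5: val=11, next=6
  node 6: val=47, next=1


Floyd's tortoise (slow, +1) and hare (fast, +2):
  init: slow=0, fast=0
  step 1: slow=1, fast=2
  step 2: slow=2, fast=4
  step 3: slow=3, fast=6
  step 4: slow=4, fast=2
  step 5: slow=5, fast=4
  step 6: slow=6, fast=6
  slow == fast at node 6: cycle detected

Cycle: yes


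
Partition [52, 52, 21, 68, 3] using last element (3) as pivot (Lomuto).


Pivot: 3
Place pivot at 0: [3, 52, 21, 68, 52]

Partitioned: [3, 52, 21, 68, 52]


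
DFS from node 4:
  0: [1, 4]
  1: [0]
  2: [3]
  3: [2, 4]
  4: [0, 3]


Visit 4, push [3, 0]
Visit 0, push [1]
Visit 1, push []
Visit 3, push [2]
Visit 2, push []

DFS order: [4, 0, 1, 3, 2]


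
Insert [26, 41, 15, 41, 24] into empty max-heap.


Insert 26: [26]
Insert 41: [41, 26]
Insert 15: [41, 26, 15]
Insert 41: [41, 41, 15, 26]
Insert 24: [41, 41, 15, 26, 24]

Final heap: [41, 41, 15, 26, 24]


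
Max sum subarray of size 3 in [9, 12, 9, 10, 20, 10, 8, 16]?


[0:3]: 30
[1:4]: 31
[2:5]: 39
[3:6]: 40
[4:7]: 38
[5:8]: 34

Max: 40 at [3:6]


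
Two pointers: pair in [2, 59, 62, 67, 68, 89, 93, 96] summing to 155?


lo=0(2)+hi=7(96)=98
lo=1(59)+hi=7(96)=155

Yes: 59+96=155


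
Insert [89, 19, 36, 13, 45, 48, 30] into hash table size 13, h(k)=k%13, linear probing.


Insert 89: h=11 -> slot 11
Insert 19: h=6 -> slot 6
Insert 36: h=10 -> slot 10
Insert 13: h=0 -> slot 0
Insert 45: h=6, 1 probes -> slot 7
Insert 48: h=9 -> slot 9
Insert 30: h=4 -> slot 4

Table: [13, None, None, None, 30, None, 19, 45, None, 48, 36, 89, None]


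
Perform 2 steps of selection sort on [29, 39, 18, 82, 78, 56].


Initial: [29, 39, 18, 82, 78, 56]
Step 1: min=18 at 2
  Swap: [18, 39, 29, 82, 78, 56]
Step 2: min=29 at 2
  Swap: [18, 29, 39, 82, 78, 56]

After 2 steps: [18, 29, 39, 82, 78, 56]


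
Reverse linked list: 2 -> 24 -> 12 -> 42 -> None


Step 1: curr=2, set curr.next=prev(None) | reversed so far: 2
Step 2: curr=24, set curr.next=prev(2) | reversed so far: 24 -> 2
Step 3: curr=12, set curr.next=prev(24) | reversed so far: 12 -> 24 -> 2
Step 4: curr=42, set curr.next=prev(12) | reversed so far: 42 -> 12 -> 24 -> 2

42 -> 12 -> 24 -> 2 -> None


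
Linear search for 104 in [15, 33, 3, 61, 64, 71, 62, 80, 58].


i=0: 15!=104
i=1: 33!=104
i=2: 3!=104
i=3: 61!=104
i=4: 64!=104
i=5: 71!=104
i=6: 62!=104
i=7: 80!=104
i=8: 58!=104

Not found, 9 comps


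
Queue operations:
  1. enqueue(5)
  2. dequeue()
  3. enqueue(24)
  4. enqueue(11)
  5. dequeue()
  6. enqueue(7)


enqueue(5) -> [5]
dequeue()->5, []
enqueue(24) -> [24]
enqueue(11) -> [24, 11]
dequeue()->24, [11]
enqueue(7) -> [11, 7]

Final queue: [11, 7]


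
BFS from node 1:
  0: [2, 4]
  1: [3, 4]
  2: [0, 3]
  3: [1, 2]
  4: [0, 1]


Visit 1, enqueue [3, 4]
Visit 3, enqueue [2]
Visit 4, enqueue [0]
Visit 2, enqueue []
Visit 0, enqueue []

BFS order: [1, 3, 4, 2, 0]


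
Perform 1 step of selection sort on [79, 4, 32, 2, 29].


Initial: [79, 4, 32, 2, 29]
Step 1: min=2 at 3
  Swap: [2, 4, 32, 79, 29]

After 1 step: [2, 4, 32, 79, 29]


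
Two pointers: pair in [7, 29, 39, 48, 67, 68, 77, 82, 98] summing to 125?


lo=0(7)+hi=8(98)=105
lo=1(29)+hi=8(98)=127
lo=1(29)+hi=7(82)=111
lo=2(39)+hi=7(82)=121
lo=3(48)+hi=7(82)=130
lo=3(48)+hi=6(77)=125

Yes: 48+77=125


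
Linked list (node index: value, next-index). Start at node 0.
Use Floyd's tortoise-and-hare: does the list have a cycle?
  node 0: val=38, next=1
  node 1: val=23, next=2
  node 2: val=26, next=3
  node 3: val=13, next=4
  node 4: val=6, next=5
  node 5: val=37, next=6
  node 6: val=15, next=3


Floyd's tortoise (slow, +1) and hare (fast, +2):
  init: slow=0, fast=0
  step 1: slow=1, fast=2
  step 2: slow=2, fast=4
  step 3: slow=3, fast=6
  step 4: slow=4, fast=4
  slow == fast at node 4: cycle detected

Cycle: yes


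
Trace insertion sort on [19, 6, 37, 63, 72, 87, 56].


Initial: [19, 6, 37, 63, 72, 87, 56]
Insert 6: [6, 19, 37, 63, 72, 87, 56]
Insert 37: [6, 19, 37, 63, 72, 87, 56]
Insert 63: [6, 19, 37, 63, 72, 87, 56]
Insert 72: [6, 19, 37, 63, 72, 87, 56]
Insert 87: [6, 19, 37, 63, 72, 87, 56]
Insert 56: [6, 19, 37, 56, 63, 72, 87]

Sorted: [6, 19, 37, 56, 63, 72, 87]


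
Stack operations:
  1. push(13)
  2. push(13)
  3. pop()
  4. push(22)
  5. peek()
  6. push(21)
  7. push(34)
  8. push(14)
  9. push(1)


push(13) -> [13]
push(13) -> [13, 13]
pop()->13, [13]
push(22) -> [13, 22]
peek()->22
push(21) -> [13, 22, 21]
push(34) -> [13, 22, 21, 34]
push(14) -> [13, 22, 21, 34, 14]
push(1) -> [13, 22, 21, 34, 14, 1]

Final stack: [13, 22, 21, 34, 14, 1]


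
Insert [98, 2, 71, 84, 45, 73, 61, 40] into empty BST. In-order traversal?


Insert 98: root
Insert 2: L from 98
Insert 71: L from 98 -> R from 2
Insert 84: L from 98 -> R from 2 -> R from 71
Insert 45: L from 98 -> R from 2 -> L from 71
Insert 73: L from 98 -> R from 2 -> R from 71 -> L from 84
Insert 61: L from 98 -> R from 2 -> L from 71 -> R from 45
Insert 40: L from 98 -> R from 2 -> L from 71 -> L from 45

In-order: [2, 40, 45, 61, 71, 73, 84, 98]


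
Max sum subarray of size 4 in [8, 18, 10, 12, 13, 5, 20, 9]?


[0:4]: 48
[1:5]: 53
[2:6]: 40
[3:7]: 50
[4:8]: 47

Max: 53 at [1:5]


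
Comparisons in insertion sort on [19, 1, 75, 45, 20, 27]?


Algorithm: insertion sort
Input: [19, 1, 75, 45, 20, 27]
Sorted: [1, 19, 20, 27, 45, 75]

10


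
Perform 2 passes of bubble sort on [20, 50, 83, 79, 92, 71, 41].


Initial: [20, 50, 83, 79, 92, 71, 41]
Pass 1: [20, 50, 79, 83, 71, 41, 92] (3 swaps)
Pass 2: [20, 50, 79, 71, 41, 83, 92] (2 swaps)

After 2 passes: [20, 50, 79, 71, 41, 83, 92]


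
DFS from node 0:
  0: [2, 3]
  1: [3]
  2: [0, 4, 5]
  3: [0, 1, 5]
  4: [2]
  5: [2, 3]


Visit 0, push [3, 2]
Visit 2, push [5, 4]
Visit 4, push []
Visit 5, push [3]
Visit 3, push [1]
Visit 1, push []

DFS order: [0, 2, 4, 5, 3, 1]


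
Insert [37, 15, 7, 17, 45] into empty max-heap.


Insert 37: [37]
Insert 15: [37, 15]
Insert 7: [37, 15, 7]
Insert 17: [37, 17, 7, 15]
Insert 45: [45, 37, 7, 15, 17]

Final heap: [45, 37, 7, 15, 17]


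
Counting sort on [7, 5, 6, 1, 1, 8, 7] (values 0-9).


Input: [7, 5, 6, 1, 1, 8, 7]
Counts: [0, 2, 0, 0, 0, 1, 1, 2, 1, 0]

Sorted: [1, 1, 5, 6, 7, 7, 8]


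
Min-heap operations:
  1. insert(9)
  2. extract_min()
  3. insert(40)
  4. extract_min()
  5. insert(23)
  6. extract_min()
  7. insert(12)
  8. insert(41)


insert(9) -> [9]
extract_min()->9, []
insert(40) -> [40]
extract_min()->40, []
insert(23) -> [23]
extract_min()->23, []
insert(12) -> [12]
insert(41) -> [12, 41]

Final heap: [12, 41]


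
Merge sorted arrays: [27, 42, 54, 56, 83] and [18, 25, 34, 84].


Take 18 from B
Take 25 from B
Take 27 from A
Take 34 from B
Take 42 from A
Take 54 from A
Take 56 from A
Take 83 from A

Merged: [18, 25, 27, 34, 42, 54, 56, 83, 84]


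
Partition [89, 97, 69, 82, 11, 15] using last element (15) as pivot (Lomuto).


Pivot: 15
  11 <= 15: swap -> [11, 97, 69, 82, 89, 15]
Place pivot at 1: [11, 15, 69, 82, 89, 97]

Partitioned: [11, 15, 69, 82, 89, 97]


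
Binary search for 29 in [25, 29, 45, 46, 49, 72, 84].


Step 1: lo=0, hi=6, mid=3, val=46
Step 2: lo=0, hi=2, mid=1, val=29

Found at index 1


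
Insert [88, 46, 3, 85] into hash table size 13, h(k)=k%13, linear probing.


Insert 88: h=10 -> slot 10
Insert 46: h=7 -> slot 7
Insert 3: h=3 -> slot 3
Insert 85: h=7, 1 probes -> slot 8

Table: [None, None, None, 3, None, None, None, 46, 85, None, 88, None, None]


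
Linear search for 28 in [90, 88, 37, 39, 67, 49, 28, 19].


i=0: 90!=28
i=1: 88!=28
i=2: 37!=28
i=3: 39!=28
i=4: 67!=28
i=5: 49!=28
i=6: 28==28 found!

Found at 6, 7 comps


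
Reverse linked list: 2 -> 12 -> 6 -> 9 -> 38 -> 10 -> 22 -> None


Step 1: curr=2, set curr.next=prev(None) | reversed so far: 2
Step 2: curr=12, set curr.next=prev(2) | reversed so far: 12 -> 2
Step 3: curr=6, set curr.next=prev(12) | reversed so far: 6 -> 12 -> 2
Step 4: curr=9, set curr.next=prev(6) | reversed so far: 9 -> 6 -> 12 -> 2
Step 5: curr=38, set curr.next=prev(9) | reversed so far: 38 -> 9 -> 6 -> 12 -> 2
Step 6: curr=10, set curr.next=prev(38) | reversed so far: 10 -> 38 -> 9 -> 6 -> 12 -> 2
Step 7: curr=22, set curr.next=prev(10) | reversed so far: 22 -> 10 -> 38 -> 9 -> 6 -> 12 -> 2

22 -> 10 -> 38 -> 9 -> 6 -> 12 -> 2 -> None


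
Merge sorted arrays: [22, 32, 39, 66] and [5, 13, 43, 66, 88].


Take 5 from B
Take 13 from B
Take 22 from A
Take 32 from A
Take 39 from A
Take 43 from B
Take 66 from A

Merged: [5, 13, 22, 32, 39, 43, 66, 66, 88]


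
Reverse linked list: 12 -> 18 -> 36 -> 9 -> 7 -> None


Step 1: curr=12, set curr.next=prev(None) | reversed so far: 12
Step 2: curr=18, set curr.next=prev(12) | reversed so far: 18 -> 12
Step 3: curr=36, set curr.next=prev(18) | reversed so far: 36 -> 18 -> 12
Step 4: curr=9, set curr.next=prev(36) | reversed so far: 9 -> 36 -> 18 -> 12
Step 5: curr=7, set curr.next=prev(9) | reversed so far: 7 -> 9 -> 36 -> 18 -> 12

7 -> 9 -> 36 -> 18 -> 12 -> None


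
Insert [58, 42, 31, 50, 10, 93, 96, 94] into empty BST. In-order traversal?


Insert 58: root
Insert 42: L from 58
Insert 31: L from 58 -> L from 42
Insert 50: L from 58 -> R from 42
Insert 10: L from 58 -> L from 42 -> L from 31
Insert 93: R from 58
Insert 96: R from 58 -> R from 93
Insert 94: R from 58 -> R from 93 -> L from 96

In-order: [10, 31, 42, 50, 58, 93, 94, 96]


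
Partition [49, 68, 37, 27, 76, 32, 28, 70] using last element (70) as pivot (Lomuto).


Pivot: 70
  49 <= 70: advance i (no swap)
  68 <= 70: advance i (no swap)
  37 <= 70: advance i (no swap)
  27 <= 70: advance i (no swap)
  32 <= 70: swap -> [49, 68, 37, 27, 32, 76, 28, 70]
  28 <= 70: swap -> [49, 68, 37, 27, 32, 28, 76, 70]
Place pivot at 6: [49, 68, 37, 27, 32, 28, 70, 76]

Partitioned: [49, 68, 37, 27, 32, 28, 70, 76]


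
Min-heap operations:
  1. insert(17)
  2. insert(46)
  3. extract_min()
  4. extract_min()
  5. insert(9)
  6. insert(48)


insert(17) -> [17]
insert(46) -> [17, 46]
extract_min()->17, [46]
extract_min()->46, []
insert(9) -> [9]
insert(48) -> [9, 48]

Final heap: [9, 48]


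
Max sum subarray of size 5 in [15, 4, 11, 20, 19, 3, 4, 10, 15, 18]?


[0:5]: 69
[1:6]: 57
[2:7]: 57
[3:8]: 56
[4:9]: 51
[5:10]: 50

Max: 69 at [0:5]


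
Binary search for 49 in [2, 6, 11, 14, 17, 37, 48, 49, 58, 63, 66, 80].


Step 1: lo=0, hi=11, mid=5, val=37
Step 2: lo=6, hi=11, mid=8, val=58
Step 3: lo=6, hi=7, mid=6, val=48
Step 4: lo=7, hi=7, mid=7, val=49

Found at index 7


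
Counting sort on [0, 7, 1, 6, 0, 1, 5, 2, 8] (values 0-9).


Input: [0, 7, 1, 6, 0, 1, 5, 2, 8]
Counts: [2, 2, 1, 0, 0, 1, 1, 1, 1, 0]

Sorted: [0, 0, 1, 1, 2, 5, 6, 7, 8]


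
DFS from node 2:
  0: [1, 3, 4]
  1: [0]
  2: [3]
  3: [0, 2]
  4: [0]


Visit 2, push [3]
Visit 3, push [0]
Visit 0, push [4, 1]
Visit 1, push []
Visit 4, push []

DFS order: [2, 3, 0, 1, 4]


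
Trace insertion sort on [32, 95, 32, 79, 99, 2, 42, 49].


Initial: [32, 95, 32, 79, 99, 2, 42, 49]
Insert 95: [32, 95, 32, 79, 99, 2, 42, 49]
Insert 32: [32, 32, 95, 79, 99, 2, 42, 49]
Insert 79: [32, 32, 79, 95, 99, 2, 42, 49]
Insert 99: [32, 32, 79, 95, 99, 2, 42, 49]
Insert 2: [2, 32, 32, 79, 95, 99, 42, 49]
Insert 42: [2, 32, 32, 42, 79, 95, 99, 49]
Insert 49: [2, 32, 32, 42, 49, 79, 95, 99]

Sorted: [2, 32, 32, 42, 49, 79, 95, 99]


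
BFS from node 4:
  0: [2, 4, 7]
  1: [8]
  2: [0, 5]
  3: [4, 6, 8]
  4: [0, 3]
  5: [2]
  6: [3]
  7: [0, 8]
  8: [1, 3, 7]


Visit 4, enqueue [0, 3]
Visit 0, enqueue [2, 7]
Visit 3, enqueue [6, 8]
Visit 2, enqueue [5]
Visit 7, enqueue []
Visit 6, enqueue []
Visit 8, enqueue [1]
Visit 5, enqueue []
Visit 1, enqueue []

BFS order: [4, 0, 3, 2, 7, 6, 8, 5, 1]


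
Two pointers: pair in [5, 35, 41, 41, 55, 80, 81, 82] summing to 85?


lo=0(5)+hi=7(82)=87
lo=0(5)+hi=6(81)=86
lo=0(5)+hi=5(80)=85

Yes: 5+80=85


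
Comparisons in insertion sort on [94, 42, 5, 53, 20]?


Algorithm: insertion sort
Input: [94, 42, 5, 53, 20]
Sorted: [5, 20, 42, 53, 94]

9


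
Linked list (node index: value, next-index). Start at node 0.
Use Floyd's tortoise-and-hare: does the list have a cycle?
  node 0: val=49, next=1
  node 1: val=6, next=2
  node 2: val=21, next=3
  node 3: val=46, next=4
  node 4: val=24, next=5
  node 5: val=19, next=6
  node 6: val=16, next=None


Floyd's tortoise (slow, +1) and hare (fast, +2):
  init: slow=0, fast=0
  step 1: slow=1, fast=2
  step 2: slow=2, fast=4
  step 3: slow=3, fast=6
  step 4: fast -> None, no cycle

Cycle: no


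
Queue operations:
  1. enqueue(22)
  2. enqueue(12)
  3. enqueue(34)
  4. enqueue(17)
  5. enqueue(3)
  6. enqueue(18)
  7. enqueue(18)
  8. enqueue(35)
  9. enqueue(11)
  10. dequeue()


enqueue(22) -> [22]
enqueue(12) -> [22, 12]
enqueue(34) -> [22, 12, 34]
enqueue(17) -> [22, 12, 34, 17]
enqueue(3) -> [22, 12, 34, 17, 3]
enqueue(18) -> [22, 12, 34, 17, 3, 18]
enqueue(18) -> [22, 12, 34, 17, 3, 18, 18]
enqueue(35) -> [22, 12, 34, 17, 3, 18, 18, 35]
enqueue(11) -> [22, 12, 34, 17, 3, 18, 18, 35, 11]
dequeue()->22, [12, 34, 17, 3, 18, 18, 35, 11]

Final queue: [12, 34, 17, 3, 18, 18, 35, 11]


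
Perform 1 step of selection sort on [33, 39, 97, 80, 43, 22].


Initial: [33, 39, 97, 80, 43, 22]
Step 1: min=22 at 5
  Swap: [22, 39, 97, 80, 43, 33]

After 1 step: [22, 39, 97, 80, 43, 33]


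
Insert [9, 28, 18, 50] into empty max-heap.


Insert 9: [9]
Insert 28: [28, 9]
Insert 18: [28, 9, 18]
Insert 50: [50, 28, 18, 9]

Final heap: [50, 28, 18, 9]


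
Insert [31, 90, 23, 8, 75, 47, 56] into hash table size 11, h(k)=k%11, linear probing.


Insert 31: h=9 -> slot 9
Insert 90: h=2 -> slot 2
Insert 23: h=1 -> slot 1
Insert 8: h=8 -> slot 8
Insert 75: h=9, 1 probes -> slot 10
Insert 47: h=3 -> slot 3
Insert 56: h=1, 3 probes -> slot 4

Table: [None, 23, 90, 47, 56, None, None, None, 8, 31, 75]


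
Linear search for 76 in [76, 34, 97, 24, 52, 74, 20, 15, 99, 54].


i=0: 76==76 found!

Found at 0, 1 comps


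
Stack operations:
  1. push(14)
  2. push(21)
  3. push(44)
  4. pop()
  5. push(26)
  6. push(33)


push(14) -> [14]
push(21) -> [14, 21]
push(44) -> [14, 21, 44]
pop()->44, [14, 21]
push(26) -> [14, 21, 26]
push(33) -> [14, 21, 26, 33]

Final stack: [14, 21, 26, 33]


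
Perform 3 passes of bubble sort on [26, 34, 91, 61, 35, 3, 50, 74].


Initial: [26, 34, 91, 61, 35, 3, 50, 74]
Pass 1: [26, 34, 61, 35, 3, 50, 74, 91] (5 swaps)
Pass 2: [26, 34, 35, 3, 50, 61, 74, 91] (3 swaps)
Pass 3: [26, 34, 3, 35, 50, 61, 74, 91] (1 swaps)

After 3 passes: [26, 34, 3, 35, 50, 61, 74, 91]


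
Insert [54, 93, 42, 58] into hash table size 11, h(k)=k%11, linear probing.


Insert 54: h=10 -> slot 10
Insert 93: h=5 -> slot 5
Insert 42: h=9 -> slot 9
Insert 58: h=3 -> slot 3

Table: [None, None, None, 58, None, 93, None, None, None, 42, 54]


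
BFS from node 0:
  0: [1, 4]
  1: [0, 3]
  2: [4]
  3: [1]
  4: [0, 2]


Visit 0, enqueue [1, 4]
Visit 1, enqueue [3]
Visit 4, enqueue [2]
Visit 3, enqueue []
Visit 2, enqueue []

BFS order: [0, 1, 4, 3, 2]


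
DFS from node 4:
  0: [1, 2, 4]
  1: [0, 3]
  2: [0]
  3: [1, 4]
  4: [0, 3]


Visit 4, push [3, 0]
Visit 0, push [2, 1]
Visit 1, push [3]
Visit 3, push []
Visit 2, push []

DFS order: [4, 0, 1, 3, 2]


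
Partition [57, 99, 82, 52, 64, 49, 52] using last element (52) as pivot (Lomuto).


Pivot: 52
  52 <= 52: swap -> [52, 99, 82, 57, 64, 49, 52]
  49 <= 52: swap -> [52, 49, 82, 57, 64, 99, 52]
Place pivot at 2: [52, 49, 52, 57, 64, 99, 82]

Partitioned: [52, 49, 52, 57, 64, 99, 82]


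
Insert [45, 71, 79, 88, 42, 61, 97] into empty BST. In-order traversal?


Insert 45: root
Insert 71: R from 45
Insert 79: R from 45 -> R from 71
Insert 88: R from 45 -> R from 71 -> R from 79
Insert 42: L from 45
Insert 61: R from 45 -> L from 71
Insert 97: R from 45 -> R from 71 -> R from 79 -> R from 88

In-order: [42, 45, 61, 71, 79, 88, 97]


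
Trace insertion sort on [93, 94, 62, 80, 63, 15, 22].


Initial: [93, 94, 62, 80, 63, 15, 22]
Insert 94: [93, 94, 62, 80, 63, 15, 22]
Insert 62: [62, 93, 94, 80, 63, 15, 22]
Insert 80: [62, 80, 93, 94, 63, 15, 22]
Insert 63: [62, 63, 80, 93, 94, 15, 22]
Insert 15: [15, 62, 63, 80, 93, 94, 22]
Insert 22: [15, 22, 62, 63, 80, 93, 94]

Sorted: [15, 22, 62, 63, 80, 93, 94]


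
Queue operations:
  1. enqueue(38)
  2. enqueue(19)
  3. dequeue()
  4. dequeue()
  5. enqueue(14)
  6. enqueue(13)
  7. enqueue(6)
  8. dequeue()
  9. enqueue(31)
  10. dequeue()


enqueue(38) -> [38]
enqueue(19) -> [38, 19]
dequeue()->38, [19]
dequeue()->19, []
enqueue(14) -> [14]
enqueue(13) -> [14, 13]
enqueue(6) -> [14, 13, 6]
dequeue()->14, [13, 6]
enqueue(31) -> [13, 6, 31]
dequeue()->13, [6, 31]

Final queue: [6, 31]


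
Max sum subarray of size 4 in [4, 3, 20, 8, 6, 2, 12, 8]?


[0:4]: 35
[1:5]: 37
[2:6]: 36
[3:7]: 28
[4:8]: 28

Max: 37 at [1:5]


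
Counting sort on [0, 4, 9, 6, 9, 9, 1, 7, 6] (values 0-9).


Input: [0, 4, 9, 6, 9, 9, 1, 7, 6]
Counts: [1, 1, 0, 0, 1, 0, 2, 1, 0, 3]

Sorted: [0, 1, 4, 6, 6, 7, 9, 9, 9]


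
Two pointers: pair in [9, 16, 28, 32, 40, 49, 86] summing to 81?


lo=0(9)+hi=6(86)=95
lo=0(9)+hi=5(49)=58
lo=1(16)+hi=5(49)=65
lo=2(28)+hi=5(49)=77
lo=3(32)+hi=5(49)=81

Yes: 32+49=81


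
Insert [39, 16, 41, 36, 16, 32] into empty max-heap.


Insert 39: [39]
Insert 16: [39, 16]
Insert 41: [41, 16, 39]
Insert 36: [41, 36, 39, 16]
Insert 16: [41, 36, 39, 16, 16]
Insert 32: [41, 36, 39, 16, 16, 32]

Final heap: [41, 36, 39, 16, 16, 32]


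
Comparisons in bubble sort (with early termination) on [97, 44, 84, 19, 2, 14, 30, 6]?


Algorithm: bubble sort (with early termination)
Input: [97, 44, 84, 19, 2, 14, 30, 6]
Sorted: [2, 6, 14, 19, 30, 44, 84, 97]

28


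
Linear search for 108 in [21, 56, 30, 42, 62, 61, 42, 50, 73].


i=0: 21!=108
i=1: 56!=108
i=2: 30!=108
i=3: 42!=108
i=4: 62!=108
i=5: 61!=108
i=6: 42!=108
i=7: 50!=108
i=8: 73!=108

Not found, 9 comps


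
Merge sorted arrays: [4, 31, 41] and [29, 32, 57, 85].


Take 4 from A
Take 29 from B
Take 31 from A
Take 32 from B
Take 41 from A

Merged: [4, 29, 31, 32, 41, 57, 85]


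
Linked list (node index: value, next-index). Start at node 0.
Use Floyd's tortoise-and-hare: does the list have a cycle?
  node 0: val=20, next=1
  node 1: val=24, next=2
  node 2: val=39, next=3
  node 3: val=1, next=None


Floyd's tortoise (slow, +1) and hare (fast, +2):
  init: slow=0, fast=0
  step 1: slow=1, fast=2
  step 2: fast 2->3->None, no cycle

Cycle: no


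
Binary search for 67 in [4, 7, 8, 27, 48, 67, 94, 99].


Step 1: lo=0, hi=7, mid=3, val=27
Step 2: lo=4, hi=7, mid=5, val=67

Found at index 5


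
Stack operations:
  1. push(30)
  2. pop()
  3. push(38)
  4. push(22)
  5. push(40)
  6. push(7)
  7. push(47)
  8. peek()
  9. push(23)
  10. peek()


push(30) -> [30]
pop()->30, []
push(38) -> [38]
push(22) -> [38, 22]
push(40) -> [38, 22, 40]
push(7) -> [38, 22, 40, 7]
push(47) -> [38, 22, 40, 7, 47]
peek()->47
push(23) -> [38, 22, 40, 7, 47, 23]
peek()->23

Final stack: [38, 22, 40, 7, 47, 23]


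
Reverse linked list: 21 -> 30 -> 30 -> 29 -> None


Step 1: curr=21, set curr.next=prev(None) | reversed so far: 21
Step 2: curr=30, set curr.next=prev(21) | reversed so far: 30 -> 21
Step 3: curr=30, set curr.next=prev(30) | reversed so far: 30 -> 30 -> 21
Step 4: curr=29, set curr.next=prev(30) | reversed so far: 29 -> 30 -> 30 -> 21

29 -> 30 -> 30 -> 21 -> None


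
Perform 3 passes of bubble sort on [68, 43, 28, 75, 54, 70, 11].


Initial: [68, 43, 28, 75, 54, 70, 11]
Pass 1: [43, 28, 68, 54, 70, 11, 75] (5 swaps)
Pass 2: [28, 43, 54, 68, 11, 70, 75] (3 swaps)
Pass 3: [28, 43, 54, 11, 68, 70, 75] (1 swaps)

After 3 passes: [28, 43, 54, 11, 68, 70, 75]


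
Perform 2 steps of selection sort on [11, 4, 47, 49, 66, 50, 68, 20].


Initial: [11, 4, 47, 49, 66, 50, 68, 20]
Step 1: min=4 at 1
  Swap: [4, 11, 47, 49, 66, 50, 68, 20]
Step 2: min=11 at 1
  Swap: [4, 11, 47, 49, 66, 50, 68, 20]

After 2 steps: [4, 11, 47, 49, 66, 50, 68, 20]


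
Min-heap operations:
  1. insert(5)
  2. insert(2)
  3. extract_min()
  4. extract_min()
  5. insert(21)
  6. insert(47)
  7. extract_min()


insert(5) -> [5]
insert(2) -> [2, 5]
extract_min()->2, [5]
extract_min()->5, []
insert(21) -> [21]
insert(47) -> [21, 47]
extract_min()->21, [47]

Final heap: [47]


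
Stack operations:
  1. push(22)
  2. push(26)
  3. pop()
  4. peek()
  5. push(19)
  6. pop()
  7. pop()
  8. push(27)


push(22) -> [22]
push(26) -> [22, 26]
pop()->26, [22]
peek()->22
push(19) -> [22, 19]
pop()->19, [22]
pop()->22, []
push(27) -> [27]

Final stack: [27]


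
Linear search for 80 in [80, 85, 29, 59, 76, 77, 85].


i=0: 80==80 found!

Found at 0, 1 comps


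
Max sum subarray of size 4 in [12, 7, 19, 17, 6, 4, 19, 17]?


[0:4]: 55
[1:5]: 49
[2:6]: 46
[3:7]: 46
[4:8]: 46

Max: 55 at [0:4]


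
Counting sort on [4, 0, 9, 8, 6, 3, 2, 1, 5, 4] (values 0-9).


Input: [4, 0, 9, 8, 6, 3, 2, 1, 5, 4]
Counts: [1, 1, 1, 1, 2, 1, 1, 0, 1, 1]

Sorted: [0, 1, 2, 3, 4, 4, 5, 6, 8, 9]


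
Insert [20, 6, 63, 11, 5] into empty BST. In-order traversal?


Insert 20: root
Insert 6: L from 20
Insert 63: R from 20
Insert 11: L from 20 -> R from 6
Insert 5: L from 20 -> L from 6

In-order: [5, 6, 11, 20, 63]


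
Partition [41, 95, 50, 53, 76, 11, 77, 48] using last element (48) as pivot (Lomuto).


Pivot: 48
  41 <= 48: advance i (no swap)
  11 <= 48: swap -> [41, 11, 50, 53, 76, 95, 77, 48]
Place pivot at 2: [41, 11, 48, 53, 76, 95, 77, 50]

Partitioned: [41, 11, 48, 53, 76, 95, 77, 50]


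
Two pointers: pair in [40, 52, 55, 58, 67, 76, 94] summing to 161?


lo=0(40)+hi=6(94)=134
lo=1(52)+hi=6(94)=146
lo=2(55)+hi=6(94)=149
lo=3(58)+hi=6(94)=152
lo=4(67)+hi=6(94)=161

Yes: 67+94=161


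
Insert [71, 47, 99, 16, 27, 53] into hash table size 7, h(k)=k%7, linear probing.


Insert 71: h=1 -> slot 1
Insert 47: h=5 -> slot 5
Insert 99: h=1, 1 probes -> slot 2
Insert 16: h=2, 1 probes -> slot 3
Insert 27: h=6 -> slot 6
Insert 53: h=4 -> slot 4

Table: [None, 71, 99, 16, 53, 47, 27]


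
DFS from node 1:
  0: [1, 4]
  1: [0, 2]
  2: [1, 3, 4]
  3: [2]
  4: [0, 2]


Visit 1, push [2, 0]
Visit 0, push [4]
Visit 4, push [2]
Visit 2, push [3]
Visit 3, push []

DFS order: [1, 0, 4, 2, 3]


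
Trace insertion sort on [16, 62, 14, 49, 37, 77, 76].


Initial: [16, 62, 14, 49, 37, 77, 76]
Insert 62: [16, 62, 14, 49, 37, 77, 76]
Insert 14: [14, 16, 62, 49, 37, 77, 76]
Insert 49: [14, 16, 49, 62, 37, 77, 76]
Insert 37: [14, 16, 37, 49, 62, 77, 76]
Insert 77: [14, 16, 37, 49, 62, 77, 76]
Insert 76: [14, 16, 37, 49, 62, 76, 77]

Sorted: [14, 16, 37, 49, 62, 76, 77]


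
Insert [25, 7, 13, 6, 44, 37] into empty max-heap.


Insert 25: [25]
Insert 7: [25, 7]
Insert 13: [25, 7, 13]
Insert 6: [25, 7, 13, 6]
Insert 44: [44, 25, 13, 6, 7]
Insert 37: [44, 25, 37, 6, 7, 13]

Final heap: [44, 25, 37, 6, 7, 13]


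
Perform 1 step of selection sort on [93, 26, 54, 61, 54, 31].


Initial: [93, 26, 54, 61, 54, 31]
Step 1: min=26 at 1
  Swap: [26, 93, 54, 61, 54, 31]

After 1 step: [26, 93, 54, 61, 54, 31]


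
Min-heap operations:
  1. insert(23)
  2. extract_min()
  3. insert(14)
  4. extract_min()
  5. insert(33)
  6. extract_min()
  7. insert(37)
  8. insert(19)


insert(23) -> [23]
extract_min()->23, []
insert(14) -> [14]
extract_min()->14, []
insert(33) -> [33]
extract_min()->33, []
insert(37) -> [37]
insert(19) -> [19, 37]

Final heap: [19, 37]


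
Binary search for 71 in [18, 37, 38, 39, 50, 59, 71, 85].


Step 1: lo=0, hi=7, mid=3, val=39
Step 2: lo=4, hi=7, mid=5, val=59
Step 3: lo=6, hi=7, mid=6, val=71

Found at index 6


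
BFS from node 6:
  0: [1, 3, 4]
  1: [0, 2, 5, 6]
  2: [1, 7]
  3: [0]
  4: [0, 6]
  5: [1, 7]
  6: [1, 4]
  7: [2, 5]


Visit 6, enqueue [1, 4]
Visit 1, enqueue [0, 2, 5]
Visit 4, enqueue []
Visit 0, enqueue [3]
Visit 2, enqueue [7]
Visit 5, enqueue []
Visit 3, enqueue []
Visit 7, enqueue []

BFS order: [6, 1, 4, 0, 2, 5, 3, 7]


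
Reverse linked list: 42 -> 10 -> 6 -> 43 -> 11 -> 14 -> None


Step 1: curr=42, set curr.next=prev(None) | reversed so far: 42
Step 2: curr=10, set curr.next=prev(42) | reversed so far: 10 -> 42
Step 3: curr=6, set curr.next=prev(10) | reversed so far: 6 -> 10 -> 42
Step 4: curr=43, set curr.next=prev(6) | reversed so far: 43 -> 6 -> 10 -> 42
Step 5: curr=11, set curr.next=prev(43) | reversed so far: 11 -> 43 -> 6 -> 10 -> 42
Step 6: curr=14, set curr.next=prev(11) | reversed so far: 14 -> 11 -> 43 -> 6 -> 10 -> 42

14 -> 11 -> 43 -> 6 -> 10 -> 42 -> None


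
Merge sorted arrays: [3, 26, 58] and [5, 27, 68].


Take 3 from A
Take 5 from B
Take 26 from A
Take 27 from B
Take 58 from A

Merged: [3, 5, 26, 27, 58, 68]


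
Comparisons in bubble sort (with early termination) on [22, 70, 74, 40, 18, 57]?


Algorithm: bubble sort (with early termination)
Input: [22, 70, 74, 40, 18, 57]
Sorted: [18, 22, 40, 57, 70, 74]

15


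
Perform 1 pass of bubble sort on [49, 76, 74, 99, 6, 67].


Initial: [49, 76, 74, 99, 6, 67]
Pass 1: [49, 74, 76, 6, 67, 99] (3 swaps)

After 1 pass: [49, 74, 76, 6, 67, 99]


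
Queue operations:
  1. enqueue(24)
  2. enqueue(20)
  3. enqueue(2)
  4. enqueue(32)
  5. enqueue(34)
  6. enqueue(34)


enqueue(24) -> [24]
enqueue(20) -> [24, 20]
enqueue(2) -> [24, 20, 2]
enqueue(32) -> [24, 20, 2, 32]
enqueue(34) -> [24, 20, 2, 32, 34]
enqueue(34) -> [24, 20, 2, 32, 34, 34]

Final queue: [24, 20, 2, 32, 34, 34]


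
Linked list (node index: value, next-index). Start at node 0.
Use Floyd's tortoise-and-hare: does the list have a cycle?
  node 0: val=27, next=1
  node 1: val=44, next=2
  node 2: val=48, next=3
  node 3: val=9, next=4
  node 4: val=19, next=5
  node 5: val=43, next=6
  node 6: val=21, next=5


Floyd's tortoise (slow, +1) and hare (fast, +2):
  init: slow=0, fast=0
  step 1: slow=1, fast=2
  step 2: slow=2, fast=4
  step 3: slow=3, fast=6
  step 4: slow=4, fast=6
  step 5: slow=5, fast=6
  step 6: slow=6, fast=6
  slow == fast at node 6: cycle detected

Cycle: yes


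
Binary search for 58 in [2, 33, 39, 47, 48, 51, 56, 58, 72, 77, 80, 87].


Step 1: lo=0, hi=11, mid=5, val=51
Step 2: lo=6, hi=11, mid=8, val=72
Step 3: lo=6, hi=7, mid=6, val=56
Step 4: lo=7, hi=7, mid=7, val=58

Found at index 7


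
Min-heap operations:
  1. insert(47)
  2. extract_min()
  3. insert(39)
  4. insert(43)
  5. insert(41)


insert(47) -> [47]
extract_min()->47, []
insert(39) -> [39]
insert(43) -> [39, 43]
insert(41) -> [39, 43, 41]

Final heap: [39, 43, 41]


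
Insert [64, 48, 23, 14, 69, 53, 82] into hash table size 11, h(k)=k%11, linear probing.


Insert 64: h=9 -> slot 9
Insert 48: h=4 -> slot 4
Insert 23: h=1 -> slot 1
Insert 14: h=3 -> slot 3
Insert 69: h=3, 2 probes -> slot 5
Insert 53: h=9, 1 probes -> slot 10
Insert 82: h=5, 1 probes -> slot 6

Table: [None, 23, None, 14, 48, 69, 82, None, None, 64, 53]


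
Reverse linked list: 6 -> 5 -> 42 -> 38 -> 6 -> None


Step 1: curr=6, set curr.next=prev(None) | reversed so far: 6
Step 2: curr=5, set curr.next=prev(6) | reversed so far: 5 -> 6
Step 3: curr=42, set curr.next=prev(5) | reversed so far: 42 -> 5 -> 6
Step 4: curr=38, set curr.next=prev(42) | reversed so far: 38 -> 42 -> 5 -> 6
Step 5: curr=6, set curr.next=prev(38) | reversed so far: 6 -> 38 -> 42 -> 5 -> 6

6 -> 38 -> 42 -> 5 -> 6 -> None


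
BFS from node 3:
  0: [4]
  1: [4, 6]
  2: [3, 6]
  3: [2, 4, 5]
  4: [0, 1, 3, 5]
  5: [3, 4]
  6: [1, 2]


Visit 3, enqueue [2, 4, 5]
Visit 2, enqueue [6]
Visit 4, enqueue [0, 1]
Visit 5, enqueue []
Visit 6, enqueue []
Visit 0, enqueue []
Visit 1, enqueue []

BFS order: [3, 2, 4, 5, 6, 0, 1]


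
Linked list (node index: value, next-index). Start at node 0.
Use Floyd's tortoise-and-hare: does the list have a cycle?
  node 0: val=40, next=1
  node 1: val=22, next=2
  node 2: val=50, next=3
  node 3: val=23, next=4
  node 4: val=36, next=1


Floyd's tortoise (slow, +1) and hare (fast, +2):
  init: slow=0, fast=0
  step 1: slow=1, fast=2
  step 2: slow=2, fast=4
  step 3: slow=3, fast=2
  step 4: slow=4, fast=4
  slow == fast at node 4: cycle detected

Cycle: yes


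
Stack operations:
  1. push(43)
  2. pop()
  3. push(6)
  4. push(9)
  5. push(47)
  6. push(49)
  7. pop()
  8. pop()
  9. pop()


push(43) -> [43]
pop()->43, []
push(6) -> [6]
push(9) -> [6, 9]
push(47) -> [6, 9, 47]
push(49) -> [6, 9, 47, 49]
pop()->49, [6, 9, 47]
pop()->47, [6, 9]
pop()->9, [6]

Final stack: [6]


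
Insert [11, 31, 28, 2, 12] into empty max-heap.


Insert 11: [11]
Insert 31: [31, 11]
Insert 28: [31, 11, 28]
Insert 2: [31, 11, 28, 2]
Insert 12: [31, 12, 28, 2, 11]

Final heap: [31, 12, 28, 2, 11]


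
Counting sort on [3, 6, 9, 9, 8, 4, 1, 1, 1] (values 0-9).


Input: [3, 6, 9, 9, 8, 4, 1, 1, 1]
Counts: [0, 3, 0, 1, 1, 0, 1, 0, 1, 2]

Sorted: [1, 1, 1, 3, 4, 6, 8, 9, 9]


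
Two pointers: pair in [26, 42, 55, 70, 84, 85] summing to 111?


lo=0(26)+hi=5(85)=111

Yes: 26+85=111


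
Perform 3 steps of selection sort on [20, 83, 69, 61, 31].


Initial: [20, 83, 69, 61, 31]
Step 1: min=20 at 0
  Swap: [20, 83, 69, 61, 31]
Step 2: min=31 at 4
  Swap: [20, 31, 69, 61, 83]
Step 3: min=61 at 3
  Swap: [20, 31, 61, 69, 83]

After 3 steps: [20, 31, 61, 69, 83]


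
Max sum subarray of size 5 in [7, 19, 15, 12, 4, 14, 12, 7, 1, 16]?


[0:5]: 57
[1:6]: 64
[2:7]: 57
[3:8]: 49
[4:9]: 38
[5:10]: 50

Max: 64 at [1:6]


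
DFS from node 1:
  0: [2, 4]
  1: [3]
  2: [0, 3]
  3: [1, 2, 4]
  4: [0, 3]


Visit 1, push [3]
Visit 3, push [4, 2]
Visit 2, push [0]
Visit 0, push [4]
Visit 4, push []

DFS order: [1, 3, 2, 0, 4]


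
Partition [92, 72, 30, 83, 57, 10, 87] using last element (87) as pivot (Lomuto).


Pivot: 87
  72 <= 87: swap -> [72, 92, 30, 83, 57, 10, 87]
  30 <= 87: swap -> [72, 30, 92, 83, 57, 10, 87]
  83 <= 87: swap -> [72, 30, 83, 92, 57, 10, 87]
  57 <= 87: swap -> [72, 30, 83, 57, 92, 10, 87]
  10 <= 87: swap -> [72, 30, 83, 57, 10, 92, 87]
Place pivot at 5: [72, 30, 83, 57, 10, 87, 92]

Partitioned: [72, 30, 83, 57, 10, 87, 92]


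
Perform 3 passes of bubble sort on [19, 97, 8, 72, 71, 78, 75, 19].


Initial: [19, 97, 8, 72, 71, 78, 75, 19]
Pass 1: [19, 8, 72, 71, 78, 75, 19, 97] (6 swaps)
Pass 2: [8, 19, 71, 72, 75, 19, 78, 97] (4 swaps)
Pass 3: [8, 19, 71, 72, 19, 75, 78, 97] (1 swaps)

After 3 passes: [8, 19, 71, 72, 19, 75, 78, 97]


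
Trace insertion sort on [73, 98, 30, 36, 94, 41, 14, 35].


Initial: [73, 98, 30, 36, 94, 41, 14, 35]
Insert 98: [73, 98, 30, 36, 94, 41, 14, 35]
Insert 30: [30, 73, 98, 36, 94, 41, 14, 35]
Insert 36: [30, 36, 73, 98, 94, 41, 14, 35]
Insert 94: [30, 36, 73, 94, 98, 41, 14, 35]
Insert 41: [30, 36, 41, 73, 94, 98, 14, 35]
Insert 14: [14, 30, 36, 41, 73, 94, 98, 35]
Insert 35: [14, 30, 35, 36, 41, 73, 94, 98]

Sorted: [14, 30, 35, 36, 41, 73, 94, 98]


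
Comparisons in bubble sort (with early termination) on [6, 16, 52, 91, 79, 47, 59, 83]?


Algorithm: bubble sort (with early termination)
Input: [6, 16, 52, 91, 79, 47, 59, 83]
Sorted: [6, 16, 47, 52, 59, 79, 83, 91]

22


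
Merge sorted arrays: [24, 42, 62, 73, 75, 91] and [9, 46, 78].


Take 9 from B
Take 24 from A
Take 42 from A
Take 46 from B
Take 62 from A
Take 73 from A
Take 75 from A
Take 78 from B

Merged: [9, 24, 42, 46, 62, 73, 75, 78, 91]


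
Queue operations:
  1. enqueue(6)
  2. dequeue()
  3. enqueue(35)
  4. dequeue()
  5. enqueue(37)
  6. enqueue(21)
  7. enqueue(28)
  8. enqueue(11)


enqueue(6) -> [6]
dequeue()->6, []
enqueue(35) -> [35]
dequeue()->35, []
enqueue(37) -> [37]
enqueue(21) -> [37, 21]
enqueue(28) -> [37, 21, 28]
enqueue(11) -> [37, 21, 28, 11]

Final queue: [37, 21, 28, 11]


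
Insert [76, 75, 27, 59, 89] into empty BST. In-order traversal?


Insert 76: root
Insert 75: L from 76
Insert 27: L from 76 -> L from 75
Insert 59: L from 76 -> L from 75 -> R from 27
Insert 89: R from 76

In-order: [27, 59, 75, 76, 89]


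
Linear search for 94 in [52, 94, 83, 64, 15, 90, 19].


i=0: 52!=94
i=1: 94==94 found!

Found at 1, 2 comps


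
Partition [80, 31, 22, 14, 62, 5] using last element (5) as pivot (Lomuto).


Pivot: 5
Place pivot at 0: [5, 31, 22, 14, 62, 80]

Partitioned: [5, 31, 22, 14, 62, 80]


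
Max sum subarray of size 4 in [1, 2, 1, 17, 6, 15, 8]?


[0:4]: 21
[1:5]: 26
[2:6]: 39
[3:7]: 46

Max: 46 at [3:7]
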